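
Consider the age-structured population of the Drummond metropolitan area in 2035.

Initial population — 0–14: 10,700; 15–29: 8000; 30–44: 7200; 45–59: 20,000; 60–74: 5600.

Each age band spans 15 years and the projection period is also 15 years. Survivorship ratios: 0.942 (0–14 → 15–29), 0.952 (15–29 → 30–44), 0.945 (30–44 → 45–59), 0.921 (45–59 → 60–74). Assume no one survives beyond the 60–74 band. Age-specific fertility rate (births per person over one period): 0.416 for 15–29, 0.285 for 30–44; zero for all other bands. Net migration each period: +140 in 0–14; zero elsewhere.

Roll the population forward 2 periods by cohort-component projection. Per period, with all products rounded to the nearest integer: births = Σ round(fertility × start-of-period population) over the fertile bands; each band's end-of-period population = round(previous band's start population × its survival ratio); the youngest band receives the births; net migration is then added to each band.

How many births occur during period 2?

Period 1.
Births: 8000 × 0.416 = 3328 ; 7200 × 0.285 = 2052 ⇒ total 5380
15–29: 10700 × 0.942 = 10079
30–44: 8000 × 0.952 = 7616
45–59: 7200 × 0.945 = 6804
60–74: 20000 × 0.921 = 18420
Net migration: 0–14 + 140 → 5520
→ [5520, 10079, 7616, 6804, 18420]
Period 2.
Births: 10079 × 0.416 = 4193 ; 7616 × 0.285 = 2171 ⇒ total 6364
15–29: 5520 × 0.942 = 5200
30–44: 10079 × 0.952 = 9595
45–59: 7616 × 0.945 = 7197
60–74: 6804 × 0.921 = 6266
Net migration: 0–14 + 140 → 6504
→ [6504, 5200, 9595, 7197, 6266]

6364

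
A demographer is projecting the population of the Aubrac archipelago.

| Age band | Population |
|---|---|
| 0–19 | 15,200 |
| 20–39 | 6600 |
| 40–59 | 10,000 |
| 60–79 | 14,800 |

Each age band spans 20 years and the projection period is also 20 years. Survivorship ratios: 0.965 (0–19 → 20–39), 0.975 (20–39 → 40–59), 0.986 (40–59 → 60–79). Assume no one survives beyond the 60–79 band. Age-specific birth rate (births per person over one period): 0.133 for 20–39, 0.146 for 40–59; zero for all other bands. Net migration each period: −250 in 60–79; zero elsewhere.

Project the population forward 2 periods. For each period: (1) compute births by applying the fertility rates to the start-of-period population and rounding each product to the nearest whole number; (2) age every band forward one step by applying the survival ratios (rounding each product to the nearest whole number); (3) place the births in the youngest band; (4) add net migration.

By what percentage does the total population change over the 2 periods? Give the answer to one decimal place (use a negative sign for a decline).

-45.2

Numbering the bands 1..4 from youngest to oldest:
After projecting period 1:
Births: 6600 × 0.133 = 878  |  10000 × 0.146 = 1460 → total 2338
Band 2: 15200 × 0.965 = 14668
Band 3: 6600 × 0.975 = 6435
Band 4: 10000 × 0.986 = 9860
Net migration: Band 4 − 250 → 9610
→ [2338, 14668, 6435, 9610]
After projecting period 2:
Births: 14668 × 0.133 = 1951  |  6435 × 0.146 = 940 → total 2891
Band 2: 2338 × 0.965 = 2256
Band 3: 14668 × 0.975 = 14301
Band 4: 6435 × 0.986 = 6345
Net migration: Band 4 − 250 → 6095
→ [2891, 2256, 14301, 6095]
Total: 46600 → 25543; change = -21057; percentage change = -45.2%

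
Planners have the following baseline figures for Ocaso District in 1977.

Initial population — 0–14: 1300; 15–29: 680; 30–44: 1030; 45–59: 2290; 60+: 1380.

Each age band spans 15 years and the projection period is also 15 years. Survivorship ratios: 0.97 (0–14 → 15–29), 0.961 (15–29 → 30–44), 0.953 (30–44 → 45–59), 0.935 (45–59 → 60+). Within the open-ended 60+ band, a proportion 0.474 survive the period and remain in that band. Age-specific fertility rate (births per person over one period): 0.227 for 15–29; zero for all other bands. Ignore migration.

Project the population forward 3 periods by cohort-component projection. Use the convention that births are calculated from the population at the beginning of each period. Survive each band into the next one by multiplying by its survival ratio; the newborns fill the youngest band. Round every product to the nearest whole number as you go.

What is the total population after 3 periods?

[period 1]
Births: 680 × 0.227 = 154
15–29: 1300 × 0.97 = 1261
30–44: 680 × 0.961 = 653
45–59: 1030 × 0.953 = 982
60+: 2290 × 0.935 + 1380 × 0.474 = 2141 + 654 = 2795
→ [154, 1261, 653, 982, 2795]
[period 2]
Births: 1261 × 0.227 = 286
15–29: 154 × 0.97 = 149
30–44: 1261 × 0.961 = 1212
45–59: 653 × 0.953 = 622
60+: 982 × 0.935 + 2795 × 0.474 = 918 + 1325 = 2243
→ [286, 149, 1212, 622, 2243]
[period 3]
Births: 149 × 0.227 = 34
15–29: 286 × 0.97 = 277
30–44: 149 × 0.961 = 143
45–59: 1212 × 0.953 = 1155
60+: 622 × 0.935 + 2243 × 0.474 = 582 + 1063 = 1645
→ [34, 277, 143, 1155, 1645]
Total after period 3: 34 + 277 + 143 + 1155 + 1645 = 3254

3254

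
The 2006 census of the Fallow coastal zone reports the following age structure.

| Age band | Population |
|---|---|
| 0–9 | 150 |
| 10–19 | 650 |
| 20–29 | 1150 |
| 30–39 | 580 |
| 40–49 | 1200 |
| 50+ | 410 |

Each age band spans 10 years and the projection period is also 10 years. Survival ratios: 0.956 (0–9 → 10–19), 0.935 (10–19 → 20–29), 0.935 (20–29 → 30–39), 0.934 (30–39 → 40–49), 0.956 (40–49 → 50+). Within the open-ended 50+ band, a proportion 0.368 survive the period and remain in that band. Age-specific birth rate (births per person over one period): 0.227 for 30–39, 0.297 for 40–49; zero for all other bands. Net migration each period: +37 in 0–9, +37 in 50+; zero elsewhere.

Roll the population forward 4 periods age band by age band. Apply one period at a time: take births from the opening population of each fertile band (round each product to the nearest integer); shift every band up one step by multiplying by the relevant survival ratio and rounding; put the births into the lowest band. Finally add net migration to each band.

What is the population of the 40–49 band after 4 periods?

117

After projecting period 1:
Births: 580 * 0.227 = 132 ; 1200 * 0.297 = 356 → total 488
10–19: 150 * 0.956 = 143
20–29: 650 * 0.935 = 608
30–39: 1150 * 0.935 = 1075
40–49: 580 * 0.934 = 542
50+: 1200 * 0.956 + 410 * 0.368 = 1147 + 151 = 1298
Net migration: 0–9 + 37 → 525; 50+ + 37 → 1335
Giving 525 / 143 / 608 / 1075 / 542 / 1335.
After projecting period 2:
Births: 1075 * 0.227 = 244 ; 542 * 0.297 = 161 → total 405
10–19: 525 * 0.956 = 502
20–29: 143 * 0.935 = 134
30–39: 608 * 0.935 = 568
40–49: 1075 * 0.934 = 1004
50+: 542 * 0.956 + 1335 * 0.368 = 518 + 491 = 1009
Net migration: 0–9 + 37 → 442; 50+ + 37 → 1046
Giving 442 / 502 / 134 / 568 / 1004 / 1046.
After projecting period 3:
Births: 568 * 0.227 = 129 ; 1004 * 0.297 = 298 → total 427
10–19: 442 * 0.956 = 423
20–29: 502 * 0.935 = 469
30–39: 134 * 0.935 = 125
40–49: 568 * 0.934 = 531
50+: 1004 * 0.956 + 1046 * 0.368 = 960 + 385 = 1345
Net migration: 0–9 + 37 → 464; 50+ + 37 → 1382
Giving 464 / 423 / 469 / 125 / 531 / 1382.
After projecting period 4:
Births: 125 * 0.227 = 28 ; 531 * 0.297 = 158 → total 186
10–19: 464 * 0.956 = 444
20–29: 423 * 0.935 = 396
30–39: 469 * 0.935 = 439
40–49: 125 * 0.934 = 117
50+: 531 * 0.956 + 1382 * 0.368 = 508 + 509 = 1017
Net migration: 0–9 + 37 → 223; 50+ + 37 → 1054
Giving 223 / 444 / 396 / 439 / 117 / 1054.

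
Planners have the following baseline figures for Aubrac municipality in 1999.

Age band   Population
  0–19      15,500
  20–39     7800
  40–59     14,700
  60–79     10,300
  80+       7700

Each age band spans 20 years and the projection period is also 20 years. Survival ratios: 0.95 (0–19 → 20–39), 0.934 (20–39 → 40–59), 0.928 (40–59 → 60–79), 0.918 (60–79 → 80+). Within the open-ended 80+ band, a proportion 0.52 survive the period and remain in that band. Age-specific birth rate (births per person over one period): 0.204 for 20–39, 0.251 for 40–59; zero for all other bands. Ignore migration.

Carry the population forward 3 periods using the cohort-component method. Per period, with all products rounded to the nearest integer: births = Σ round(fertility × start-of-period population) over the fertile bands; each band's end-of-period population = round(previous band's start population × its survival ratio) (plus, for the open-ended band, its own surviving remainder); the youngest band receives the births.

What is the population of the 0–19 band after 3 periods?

Call the bands 1 to 5, youngest first.
— Period 1 —
Births: 7800 * 0.204 = 1591 ; 14700 * 0.251 = 3690 → total 5281
Band 2: 15500 * 0.95 = 14725
Band 3: 7800 * 0.934 = 7285
Band 4: 14700 * 0.928 = 13642
Band 5: 10300 * 0.918 + 7700 * 0.52 = 9455 + 4004 = 13459
Giving 5281 / 14725 / 7285 / 13642 / 13459.
— Period 2 —
Births: 14725 * 0.204 = 3004 ; 7285 * 0.251 = 1829 → total 4833
Band 2: 5281 * 0.95 = 5017
Band 3: 14725 * 0.934 = 13753
Band 4: 7285 * 0.928 = 6760
Band 5: 13642 * 0.918 + 13459 * 0.52 = 12523 + 6999 = 19522
Giving 4833 / 5017 / 13753 / 6760 / 19522.
— Period 3 —
Births: 5017 * 0.204 = 1023 ; 13753 * 0.251 = 3452 → total 4475
Band 2: 4833 * 0.95 = 4591
Band 3: 5017 * 0.934 = 4686
Band 4: 13753 * 0.928 = 12763
Band 5: 6760 * 0.918 + 19522 * 0.52 = 6206 + 10151 = 16357
Giving 4475 / 4591 / 4686 / 12763 / 16357.

4475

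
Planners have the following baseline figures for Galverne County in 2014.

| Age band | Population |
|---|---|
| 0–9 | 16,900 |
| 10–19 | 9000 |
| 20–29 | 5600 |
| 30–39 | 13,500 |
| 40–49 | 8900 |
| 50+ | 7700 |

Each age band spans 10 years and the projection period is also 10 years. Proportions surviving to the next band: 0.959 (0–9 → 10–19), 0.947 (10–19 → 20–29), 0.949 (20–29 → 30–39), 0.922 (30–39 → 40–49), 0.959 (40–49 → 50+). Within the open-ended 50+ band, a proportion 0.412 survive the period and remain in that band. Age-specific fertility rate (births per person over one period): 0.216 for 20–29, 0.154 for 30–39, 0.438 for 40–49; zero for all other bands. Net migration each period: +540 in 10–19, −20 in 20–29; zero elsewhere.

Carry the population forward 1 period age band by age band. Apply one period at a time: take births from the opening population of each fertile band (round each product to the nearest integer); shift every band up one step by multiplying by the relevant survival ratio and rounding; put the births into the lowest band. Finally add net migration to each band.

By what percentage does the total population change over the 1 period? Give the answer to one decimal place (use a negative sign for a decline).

0.5

Period 1:
Births: 5600 × 0.216 = 1210 ; 13500 × 0.154 = 2079 ; 8900 × 0.438 = 3898 → total 7187
10–19: 16900 × 0.959 = 16207
20–29: 9000 × 0.947 = 8523
30–39: 5600 × 0.949 = 5314
40–49: 13500 × 0.922 = 12447
50+: 8900 × 0.959 + 7700 × 0.412 = 8535 + 3172 = 11707
Net migration: 10–19 + 540 → 16747; 20–29 − 20 → 8503
End of period: [7187, 16747, 8503, 5314, 12447, 11707]
Total: 61600 → 61905; change = 305; percentage change = 0.5%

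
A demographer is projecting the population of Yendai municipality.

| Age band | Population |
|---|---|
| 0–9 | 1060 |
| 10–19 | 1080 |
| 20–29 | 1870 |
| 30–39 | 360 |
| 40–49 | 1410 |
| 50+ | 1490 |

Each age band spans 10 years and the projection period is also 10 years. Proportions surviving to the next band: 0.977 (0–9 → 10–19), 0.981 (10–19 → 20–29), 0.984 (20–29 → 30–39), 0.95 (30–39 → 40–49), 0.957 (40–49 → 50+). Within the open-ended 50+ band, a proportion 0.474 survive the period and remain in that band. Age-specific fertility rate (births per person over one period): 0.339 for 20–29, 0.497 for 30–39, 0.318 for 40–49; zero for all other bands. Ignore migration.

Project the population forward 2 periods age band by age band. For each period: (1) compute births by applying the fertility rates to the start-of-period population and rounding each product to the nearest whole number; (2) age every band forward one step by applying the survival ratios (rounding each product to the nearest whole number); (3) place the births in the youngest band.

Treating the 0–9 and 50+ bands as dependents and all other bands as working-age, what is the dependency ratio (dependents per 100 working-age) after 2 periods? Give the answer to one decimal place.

Call the bands 1 to 6, youngest first.
[period 1]
Births: 1870 × 0.339 = 634  |  360 × 0.497 = 179  |  1410 × 0.318 = 448 → total 1261
Band 2: 1060 × 0.977 = 1036
Band 3: 1080 × 0.981 = 1059
Band 4: 1870 × 0.984 = 1840
Band 5: 360 × 0.95 = 342
Band 6: 1410 × 0.957 + 1490 × 0.474 = 1349 + 706 = 2055
Giving 1261 / 1036 / 1059 / 1840 / 342 / 2055.
[period 2]
Births: 1059 × 0.339 = 359  |  1840 × 0.497 = 914  |  342 × 0.318 = 109 → total 1382
Band 2: 1261 × 0.977 = 1232
Band 3: 1036 × 0.981 = 1016
Band 4: 1059 × 0.984 = 1042
Band 5: 1840 × 0.95 = 1748
Band 6: 342 × 0.957 + 2055 × 0.474 = 327 + 974 = 1301
Giving 1382 / 1232 / 1016 / 1042 / 1748 / 1301.
Dependents (band 0–9 + band 50+) = 1382 + 1301 = 2683; working-age = 5038; ratio = 2683/5038 × 100 = 53.3

53.3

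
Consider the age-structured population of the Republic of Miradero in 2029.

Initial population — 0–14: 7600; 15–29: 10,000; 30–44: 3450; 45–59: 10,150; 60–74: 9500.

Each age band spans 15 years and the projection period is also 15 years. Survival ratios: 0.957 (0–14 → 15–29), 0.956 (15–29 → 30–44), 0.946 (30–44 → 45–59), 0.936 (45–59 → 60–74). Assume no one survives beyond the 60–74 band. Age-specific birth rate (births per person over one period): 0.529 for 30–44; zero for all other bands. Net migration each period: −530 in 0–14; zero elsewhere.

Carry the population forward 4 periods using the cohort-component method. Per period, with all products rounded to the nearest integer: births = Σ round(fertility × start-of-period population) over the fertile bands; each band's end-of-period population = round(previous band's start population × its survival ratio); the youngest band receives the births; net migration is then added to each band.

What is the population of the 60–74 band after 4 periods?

6157

Period 1:
Births: 3450 * 0.529 = 1825
15–29: 7600 * 0.957 = 7273
30–44: 10000 * 0.956 = 9560
45–59: 3450 * 0.946 = 3264
60–74: 10150 * 0.936 = 9500
Net migration: 0–14 − 530 → 1295
Population now: 0–14=1295, 15–29=7273, 30–44=9560, 45–59=3264, 60–74=9500
Period 2:
Births: 9560 * 0.529 = 5057
15–29: 1295 * 0.957 = 1239
30–44: 7273 * 0.956 = 6953
45–59: 9560 * 0.946 = 9044
60–74: 3264 * 0.936 = 3055
Net migration: 0–14 − 530 → 4527
Population now: 0–14=4527, 15–29=1239, 30–44=6953, 45–59=9044, 60–74=3055
Period 3:
Births: 6953 * 0.529 = 3678
15–29: 4527 * 0.957 = 4332
30–44: 1239 * 0.956 = 1184
45–59: 6953 * 0.946 = 6578
60–74: 9044 * 0.936 = 8465
Net migration: 0–14 − 530 → 3148
Population now: 0–14=3148, 15–29=4332, 30–44=1184, 45–59=6578, 60–74=8465
Period 4:
Births: 1184 * 0.529 = 626
15–29: 3148 * 0.957 = 3013
30–44: 4332 * 0.956 = 4141
45–59: 1184 * 0.946 = 1120
60–74: 6578 * 0.936 = 6157
Net migration: 0–14 − 530 → 96
Population now: 0–14=96, 15–29=3013, 30–44=4141, 45–59=1120, 60–74=6157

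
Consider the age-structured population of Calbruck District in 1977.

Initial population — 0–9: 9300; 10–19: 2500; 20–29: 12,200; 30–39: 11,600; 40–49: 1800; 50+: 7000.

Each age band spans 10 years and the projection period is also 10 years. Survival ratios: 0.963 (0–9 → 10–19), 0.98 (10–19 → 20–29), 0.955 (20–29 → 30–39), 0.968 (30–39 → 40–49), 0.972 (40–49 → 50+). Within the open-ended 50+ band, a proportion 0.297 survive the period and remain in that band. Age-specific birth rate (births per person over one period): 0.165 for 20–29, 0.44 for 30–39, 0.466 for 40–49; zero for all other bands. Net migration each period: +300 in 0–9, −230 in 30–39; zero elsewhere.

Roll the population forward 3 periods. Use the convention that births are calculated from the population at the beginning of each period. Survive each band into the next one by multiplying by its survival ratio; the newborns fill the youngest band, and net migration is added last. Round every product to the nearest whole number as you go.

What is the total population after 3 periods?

50695

[period 1]
Births: 12200 × 0.165 = 2013  |  11600 × 0.44 = 5104  |  1800 × 0.466 = 839 → 7956
10–19: 9300 × 0.963 = 8956
20–29: 2500 × 0.98 = 2450
30–39: 12200 × 0.955 = 11651
40–49: 11600 × 0.968 = 11229
50+: 1800 × 0.972 + 7000 × 0.297 = 1750 + 2079 = 3829
Net migration: 0–9 + 300 → 8256; 30–39 − 230 → 11421
Population now: 0–9=8256, 10–19=8956, 20–29=2450, 30–39=11421, 40–49=11229, 50+=3829
[period 2]
Births: 2450 × 0.165 = 404  |  11421 × 0.44 = 5025  |  11229 × 0.466 = 5233 → 10662
10–19: 8256 × 0.963 = 7951
20–29: 8956 × 0.98 = 8777
30–39: 2450 × 0.955 = 2340
40–49: 11421 × 0.968 = 11056
50+: 11229 × 0.972 + 3829 × 0.297 = 10915 + 1137 = 12052
Net migration: 0–9 + 300 → 10962; 30–39 − 230 → 2110
Population now: 0–9=10962, 10–19=7951, 20–29=8777, 30–39=2110, 40–49=11056, 50+=12052
[period 3]
Births: 8777 × 0.165 = 1448  |  2110 × 0.44 = 928  |  11056 × 0.466 = 5152 → 7528
10–19: 10962 × 0.963 = 10556
20–29: 7951 × 0.98 = 7792
30–39: 8777 × 0.955 = 8382
40–49: 2110 × 0.968 = 2042
50+: 11056 × 0.972 + 12052 × 0.297 = 10746 + 3579 = 14325
Net migration: 0–9 + 300 → 7828; 30–39 − 230 → 8152
Population now: 0–9=7828, 10–19=10556, 20–29=7792, 30–39=8152, 40–49=2042, 50+=14325
Total after period 3: 7828 + 10556 + 7792 + 8152 + 2042 + 14325 = 50695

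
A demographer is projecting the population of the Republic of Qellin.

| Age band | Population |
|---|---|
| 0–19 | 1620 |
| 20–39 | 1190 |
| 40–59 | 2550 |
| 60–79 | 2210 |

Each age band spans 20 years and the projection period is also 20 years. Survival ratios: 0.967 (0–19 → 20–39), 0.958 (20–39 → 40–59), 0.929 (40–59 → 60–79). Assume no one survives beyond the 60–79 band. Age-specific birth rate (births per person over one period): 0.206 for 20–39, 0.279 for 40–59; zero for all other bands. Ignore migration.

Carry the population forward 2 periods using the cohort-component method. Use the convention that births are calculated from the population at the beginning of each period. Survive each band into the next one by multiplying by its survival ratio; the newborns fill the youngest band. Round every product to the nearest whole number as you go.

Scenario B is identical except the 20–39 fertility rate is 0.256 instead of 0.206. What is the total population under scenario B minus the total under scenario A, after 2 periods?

Period 1:
Births: 1190 × 0.206 = 245 ; 2550 × 0.279 = 711 — total 956
20–39: 1620 × 0.967 = 1567
40–59: 1190 × 0.958 = 1140
60–79: 2550 × 0.929 = 2369
End of period: [956, 1567, 1140, 2369]
Period 2:
Births: 1567 × 0.206 = 323 ; 1140 × 0.279 = 318 — total 641
20–39: 956 × 0.967 = 924
40–59: 1567 × 0.958 = 1501
60–79: 1140 × 0.929 = 1059
End of period: [641, 924, 1501, 1059]
Scenario A total after 2 periods: 4125
Scenario B projection —
Period 1:
Births: 1190 × 0.256 = 305 ; 2550 × 0.279 = 711 — total 1016
20–39: 1620 × 0.967 = 1567
40–59: 1190 × 0.958 = 1140
60–79: 2550 × 0.929 = 2369
End of period: [1016, 1567, 1140, 2369]
Period 2:
Births: 1567 × 0.256 = 401 ; 1140 × 0.279 = 318 — total 719
20–39: 1016 × 0.967 = 982
40–59: 1567 × 0.958 = 1501
60–79: 1140 × 0.929 = 1059
End of period: [719, 982, 1501, 1059]
Scenario B total after 2 periods: 4261
Difference B − A = 4261 − 4125 = 136

136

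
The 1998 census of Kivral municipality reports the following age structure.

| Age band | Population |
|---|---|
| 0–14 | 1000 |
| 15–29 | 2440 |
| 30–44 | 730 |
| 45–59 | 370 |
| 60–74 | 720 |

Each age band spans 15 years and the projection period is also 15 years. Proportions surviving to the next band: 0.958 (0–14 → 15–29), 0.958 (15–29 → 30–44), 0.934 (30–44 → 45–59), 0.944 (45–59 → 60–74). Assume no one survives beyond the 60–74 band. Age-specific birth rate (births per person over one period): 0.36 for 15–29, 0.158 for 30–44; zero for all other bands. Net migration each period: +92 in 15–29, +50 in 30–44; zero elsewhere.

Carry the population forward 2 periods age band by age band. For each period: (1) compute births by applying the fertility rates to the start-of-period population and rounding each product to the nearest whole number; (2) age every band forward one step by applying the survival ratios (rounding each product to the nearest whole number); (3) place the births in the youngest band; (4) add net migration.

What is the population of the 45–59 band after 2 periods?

Call the groups 1 to 5, youngest first.
— Period 1 —
Births: 2440 × 0.36 = 878, 730 × 0.158 = 115 ⇒ total 993
Group 2: 1000 × 0.958 = 958
Group 3: 2440 × 0.958 = 2338
Group 4: 730 × 0.934 = 682
Group 5: 370 × 0.944 = 349
Net migration: Group 2 + 92 → 1050; Group 3 + 50 → 2388
→ [993, 1050, 2388, 682, 349]
— Period 2 —
Births: 1050 × 0.36 = 378, 2388 × 0.158 = 377 ⇒ total 755
Group 2: 993 × 0.958 = 951
Group 3: 1050 × 0.958 = 1006
Group 4: 2388 × 0.934 = 2230
Group 5: 682 × 0.944 = 644
Net migration: Group 2 + 92 → 1043; Group 3 + 50 → 1056
→ [755, 1043, 1056, 2230, 644]

2230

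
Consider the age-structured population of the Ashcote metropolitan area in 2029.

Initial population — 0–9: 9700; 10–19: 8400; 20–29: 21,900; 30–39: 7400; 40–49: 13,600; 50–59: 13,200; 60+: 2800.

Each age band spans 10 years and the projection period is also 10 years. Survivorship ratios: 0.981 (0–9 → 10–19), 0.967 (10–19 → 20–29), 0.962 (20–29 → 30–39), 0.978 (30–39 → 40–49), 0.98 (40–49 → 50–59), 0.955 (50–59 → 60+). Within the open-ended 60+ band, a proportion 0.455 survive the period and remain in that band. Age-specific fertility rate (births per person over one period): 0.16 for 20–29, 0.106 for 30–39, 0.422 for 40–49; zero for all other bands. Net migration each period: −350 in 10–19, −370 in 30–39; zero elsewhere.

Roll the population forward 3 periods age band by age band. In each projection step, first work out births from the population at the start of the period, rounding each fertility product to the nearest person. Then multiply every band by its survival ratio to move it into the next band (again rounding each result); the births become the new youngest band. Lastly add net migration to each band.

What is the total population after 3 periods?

After projecting period 1:
Births: 21900 × 0.16 = 3504  |  7400 × 0.106 = 784  |  13600 × 0.422 = 5739 — total 10027
10–19: 9700 × 0.981 = 9516
20–29: 8400 × 0.967 = 8123
30–39: 21900 × 0.962 = 21068
40–49: 7400 × 0.978 = 7237
50–59: 13600 × 0.98 = 13328
60+: 13200 × 0.955 + 2800 × 0.455 = 12606 + 1274 = 13880
Net migration: 10–19 − 350 → 9166; 30–39 − 370 → 20698
→ [10027, 9166, 8123, 20698, 7237, 13328, 13880]
After projecting period 2:
Births: 8123 × 0.16 = 1300  |  20698 × 0.106 = 2194  |  7237 × 0.422 = 3054 — total 6548
10–19: 10027 × 0.981 = 9836
20–29: 9166 × 0.967 = 8864
30–39: 8123 × 0.962 = 7814
40–49: 20698 × 0.978 = 20243
50–59: 7237 × 0.98 = 7092
60+: 13328 × 0.955 + 13880 × 0.455 = 12728 + 6315 = 19043
Net migration: 10–19 − 350 → 9486; 30–39 − 370 → 7444
→ [6548, 9486, 8864, 7444, 20243, 7092, 19043]
After projecting period 3:
Births: 8864 × 0.16 = 1418  |  7444 × 0.106 = 789  |  20243 × 0.422 = 8543 — total 10750
10–19: 6548 × 0.981 = 6424
20–29: 9486 × 0.967 = 9173
30–39: 8864 × 0.962 = 8527
40–49: 7444 × 0.978 = 7280
50–59: 20243 × 0.98 = 19838
60+: 7092 × 0.955 + 19043 × 0.455 = 6773 + 8665 = 15438
Net migration: 10–19 − 350 → 6074; 30–39 − 370 → 8157
→ [10750, 6074, 9173, 8157, 7280, 19838, 15438]
Total after period 3: 10750 + 6074 + 9173 + 8157 + 7280 + 19838 + 15438 = 76710

76710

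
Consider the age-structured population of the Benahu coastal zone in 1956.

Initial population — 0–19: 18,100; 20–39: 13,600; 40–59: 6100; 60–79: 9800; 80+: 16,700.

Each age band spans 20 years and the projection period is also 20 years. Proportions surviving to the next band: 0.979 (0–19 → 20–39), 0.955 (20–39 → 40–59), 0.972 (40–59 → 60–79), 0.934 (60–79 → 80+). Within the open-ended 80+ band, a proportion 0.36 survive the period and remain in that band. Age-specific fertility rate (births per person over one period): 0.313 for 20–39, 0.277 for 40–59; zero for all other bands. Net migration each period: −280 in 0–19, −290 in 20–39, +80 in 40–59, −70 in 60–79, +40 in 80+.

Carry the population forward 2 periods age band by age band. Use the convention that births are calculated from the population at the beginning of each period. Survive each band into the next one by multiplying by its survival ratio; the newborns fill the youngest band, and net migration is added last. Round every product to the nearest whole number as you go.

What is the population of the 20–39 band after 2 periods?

Call the groups 1 to 5, youngest first.
Period 1.
Births: 13600 × 0.313 = 4257, 6100 × 0.277 = 1690 ⇒ total 5947
Group 2: 18100 × 0.979 = 17720
Group 3: 13600 × 0.955 = 12988
Group 4: 6100 × 0.972 = 5929
Group 5: 9800 × 0.934 + 16700 × 0.36 = 9153 + 6012 = 15165
Net migration: Group 1 − 280 → 5667; Group 2 − 290 → 17430; Group 3 + 80 → 13068; Group 4 − 70 → 5859; Group 5 + 40 → 15205
Population now: 0–19=5667, 20–39=17430, 40–59=13068, 60–79=5859, 80+=15205
Period 2.
Births: 17430 × 0.313 = 5456, 13068 × 0.277 = 3620 ⇒ total 9076
Group 2: 5667 × 0.979 = 5548
Group 3: 17430 × 0.955 = 16646
Group 4: 13068 × 0.972 = 12702
Group 5: 5859 × 0.934 + 15205 × 0.36 = 5472 + 5474 = 10946
Net migration: Group 1 − 280 → 8796; Group 2 − 290 → 5258; Group 3 + 80 → 16726; Group 4 − 70 → 12632; Group 5 + 40 → 10986
Population now: 0–19=8796, 20–39=5258, 40–59=16726, 60–79=12632, 80+=10986

5258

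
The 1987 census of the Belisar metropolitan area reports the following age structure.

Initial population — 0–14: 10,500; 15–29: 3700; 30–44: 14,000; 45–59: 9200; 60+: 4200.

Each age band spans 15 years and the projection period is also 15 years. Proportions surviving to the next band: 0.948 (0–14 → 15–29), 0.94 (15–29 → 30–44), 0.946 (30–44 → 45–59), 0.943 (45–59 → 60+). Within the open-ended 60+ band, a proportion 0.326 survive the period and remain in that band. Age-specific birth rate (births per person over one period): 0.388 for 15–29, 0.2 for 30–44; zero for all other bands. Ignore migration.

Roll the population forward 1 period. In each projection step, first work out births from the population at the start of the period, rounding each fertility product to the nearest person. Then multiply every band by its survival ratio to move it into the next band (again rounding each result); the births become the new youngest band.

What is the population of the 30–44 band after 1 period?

3478

Let band 1 be 0–14 through band 5 = 60+.
After projecting period 1:
Births: 3700 × 0.388 = 1436  |  14000 × 0.2 = 2800 → 4236
Band 2: 10500 × 0.948 = 9954
Band 3: 3700 × 0.94 = 3478
Band 4: 14000 × 0.946 = 13244
Band 5: 9200 × 0.943 + 4200 × 0.326 = 8676 + 1369 = 10045
Giving 4236 / 9954 / 3478 / 13244 / 10045.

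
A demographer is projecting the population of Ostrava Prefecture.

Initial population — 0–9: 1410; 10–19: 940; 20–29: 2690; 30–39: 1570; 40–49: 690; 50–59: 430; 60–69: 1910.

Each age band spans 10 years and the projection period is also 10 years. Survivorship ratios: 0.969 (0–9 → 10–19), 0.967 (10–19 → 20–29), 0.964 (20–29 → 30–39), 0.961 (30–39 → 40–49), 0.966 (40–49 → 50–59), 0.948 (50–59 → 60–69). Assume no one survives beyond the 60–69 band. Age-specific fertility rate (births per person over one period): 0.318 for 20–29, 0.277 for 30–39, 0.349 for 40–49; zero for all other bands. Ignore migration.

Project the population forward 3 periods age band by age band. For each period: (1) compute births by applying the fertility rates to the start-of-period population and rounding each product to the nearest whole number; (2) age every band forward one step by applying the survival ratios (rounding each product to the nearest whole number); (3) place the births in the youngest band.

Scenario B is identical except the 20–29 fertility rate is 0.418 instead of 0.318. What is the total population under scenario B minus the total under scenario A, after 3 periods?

472

Period 1:
Births: 2690 * 0.318 = 855  |  1570 * 0.277 = 435  |  690 * 0.349 = 241 — total 1531
10–19: 1410 * 0.969 = 1366
20–29: 940 * 0.967 = 909
30–39: 2690 * 0.964 = 2593
40–49: 1570 * 0.961 = 1509
50–59: 690 * 0.966 = 667
60–69: 430 * 0.948 = 408
Population now: 0–9=1531, 10–19=1366, 20–29=909, 30–39=2593, 40–49=1509, 50–59=667, 60–69=408
Period 2:
Births: 909 * 0.318 = 289  |  2593 * 0.277 = 718  |  1509 * 0.349 = 527 — total 1534
10–19: 1531 * 0.969 = 1484
20–29: 1366 * 0.967 = 1321
30–39: 909 * 0.964 = 876
40–49: 2593 * 0.961 = 2492
50–59: 1509 * 0.966 = 1458
60–69: 667 * 0.948 = 632
Population now: 0–9=1534, 10–19=1484, 20–29=1321, 30–39=876, 40–49=2492, 50–59=1458, 60–69=632
Period 3:
Births: 1321 * 0.318 = 420  |  876 * 0.277 = 243  |  2492 * 0.349 = 870 — total 1533
10–19: 1534 * 0.969 = 1486
20–29: 1484 * 0.967 = 1435
30–39: 1321 * 0.964 = 1273
40–49: 876 * 0.961 = 842
50–59: 2492 * 0.966 = 2407
60–69: 1458 * 0.948 = 1382
Population now: 0–9=1533, 10–19=1486, 20–29=1435, 30–39=1273, 40–49=842, 50–59=2407, 60–69=1382
Scenario A total after 3 periods: 10358
Scenario B projection —
Period 1:
Births: 2690 * 0.418 = 1124  |  1570 * 0.277 = 435  |  690 * 0.349 = 241 — total 1800
10–19: 1410 * 0.969 = 1366
20–29: 940 * 0.967 = 909
30–39: 2690 * 0.964 = 2593
40–49: 1570 * 0.961 = 1509
50–59: 690 * 0.966 = 667
60–69: 430 * 0.948 = 408
Population now: 0–9=1800, 10–19=1366, 20–29=909, 30–39=2593, 40–49=1509, 50–59=667, 60–69=408
Period 2:
Births: 909 * 0.418 = 380  |  2593 * 0.277 = 718  |  1509 * 0.349 = 527 — total 1625
10–19: 1800 * 0.969 = 1744
20–29: 1366 * 0.967 = 1321
30–39: 909 * 0.964 = 876
40–49: 2593 * 0.961 = 2492
50–59: 1509 * 0.966 = 1458
60–69: 667 * 0.948 = 632
Population now: 0–9=1625, 10–19=1744, 20–29=1321, 30–39=876, 40–49=2492, 50–59=1458, 60–69=632
Period 3:
Births: 1321 * 0.418 = 552  |  876 * 0.277 = 243  |  2492 * 0.349 = 870 — total 1665
10–19: 1625 * 0.969 = 1575
20–29: 1744 * 0.967 = 1686
30–39: 1321 * 0.964 = 1273
40–49: 876 * 0.961 = 842
50–59: 2492 * 0.966 = 2407
60–69: 1458 * 0.948 = 1382
Population now: 0–9=1665, 10–19=1575, 20–29=1686, 30–39=1273, 40–49=842, 50–59=2407, 60–69=1382
Scenario B total after 3 periods: 10830
Difference B − A = 10830 − 10358 = 472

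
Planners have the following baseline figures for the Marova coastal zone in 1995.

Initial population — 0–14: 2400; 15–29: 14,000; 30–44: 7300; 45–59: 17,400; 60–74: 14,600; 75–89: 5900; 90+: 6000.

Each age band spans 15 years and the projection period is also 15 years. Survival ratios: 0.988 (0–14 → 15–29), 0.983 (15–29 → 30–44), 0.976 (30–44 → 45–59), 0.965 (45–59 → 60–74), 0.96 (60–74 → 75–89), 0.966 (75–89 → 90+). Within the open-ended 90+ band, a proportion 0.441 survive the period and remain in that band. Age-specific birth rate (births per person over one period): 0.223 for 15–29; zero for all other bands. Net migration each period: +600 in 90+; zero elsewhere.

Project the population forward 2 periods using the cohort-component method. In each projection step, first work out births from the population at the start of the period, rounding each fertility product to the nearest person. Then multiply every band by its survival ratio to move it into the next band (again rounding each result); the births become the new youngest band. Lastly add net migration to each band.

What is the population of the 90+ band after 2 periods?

18084

After projecting period 1:
Births: 14000 * 0.223 = 3122
15–29: 2400 * 0.988 = 2371
30–44: 14000 * 0.983 = 13762
45–59: 7300 * 0.976 = 7125
60–74: 17400 * 0.965 = 16791
75–89: 14600 * 0.96 = 14016
90+: 5900 * 0.966 + 6000 * 0.441 = 5699 + 2646 = 8345
Net migration: 90+ + 600 → 8945
→ [3122, 2371, 13762, 7125, 16791, 14016, 8945]
After projecting period 2:
Births: 2371 * 0.223 = 529
15–29: 3122 * 0.988 = 3085
30–44: 2371 * 0.983 = 2331
45–59: 13762 * 0.976 = 13432
60–74: 7125 * 0.965 = 6876
75–89: 16791 * 0.96 = 16119
90+: 14016 * 0.966 + 8945 * 0.441 = 13539 + 3945 = 17484
Net migration: 90+ + 600 → 18084
→ [529, 3085, 2331, 13432, 6876, 16119, 18084]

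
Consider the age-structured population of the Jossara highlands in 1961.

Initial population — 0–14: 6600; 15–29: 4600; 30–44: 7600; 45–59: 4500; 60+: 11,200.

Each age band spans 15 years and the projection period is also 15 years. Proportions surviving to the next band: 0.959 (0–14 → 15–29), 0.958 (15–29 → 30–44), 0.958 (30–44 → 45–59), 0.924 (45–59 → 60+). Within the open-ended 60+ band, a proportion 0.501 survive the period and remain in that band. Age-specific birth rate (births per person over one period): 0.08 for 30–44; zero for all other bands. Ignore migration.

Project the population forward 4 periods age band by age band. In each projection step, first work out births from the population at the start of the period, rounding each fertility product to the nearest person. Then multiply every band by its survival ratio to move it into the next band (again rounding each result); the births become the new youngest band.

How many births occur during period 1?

608

Numbering the groups 1..5 from youngest to oldest:
— Period 1 —
Births: 7600 * 0.08 = 608
Group 2: 6600 * 0.959 = 6329
Group 3: 4600 * 0.958 = 4407
Group 4: 7600 * 0.958 = 7281
Group 5: 4500 * 0.924 + 11200 * 0.501 = 4158 + 5611 = 9769
Population now: 0–14=608, 15–29=6329, 30–44=4407, 45–59=7281, 60+=9769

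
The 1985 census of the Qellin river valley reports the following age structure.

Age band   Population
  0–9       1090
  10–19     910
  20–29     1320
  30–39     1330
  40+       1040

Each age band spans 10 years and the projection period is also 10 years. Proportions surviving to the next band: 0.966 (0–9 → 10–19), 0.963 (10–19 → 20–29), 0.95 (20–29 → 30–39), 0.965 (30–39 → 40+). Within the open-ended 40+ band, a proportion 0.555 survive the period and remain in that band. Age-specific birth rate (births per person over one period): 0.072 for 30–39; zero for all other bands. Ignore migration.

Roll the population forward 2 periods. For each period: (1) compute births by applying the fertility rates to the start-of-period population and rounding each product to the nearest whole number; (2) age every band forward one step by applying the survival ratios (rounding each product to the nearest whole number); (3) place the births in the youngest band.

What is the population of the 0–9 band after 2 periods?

Numbering the bands 1..5 from youngest to oldest:
[period 1]
Births: 1330 × 0.072 = 96
Band 2: 1090 × 0.966 = 1053
Band 3: 910 × 0.963 = 876
Band 4: 1320 × 0.95 = 1254
Band 5: 1330 × 0.965 + 1040 × 0.555 = 1283 + 577 = 1860
End of period: [96, 1053, 876, 1254, 1860]
[period 2]
Births: 1254 × 0.072 = 90
Band 2: 96 × 0.966 = 93
Band 3: 1053 × 0.963 = 1014
Band 4: 876 × 0.95 = 832
Band 5: 1254 × 0.965 + 1860 × 0.555 = 1210 + 1032 = 2242
End of period: [90, 93, 1014, 832, 2242]

90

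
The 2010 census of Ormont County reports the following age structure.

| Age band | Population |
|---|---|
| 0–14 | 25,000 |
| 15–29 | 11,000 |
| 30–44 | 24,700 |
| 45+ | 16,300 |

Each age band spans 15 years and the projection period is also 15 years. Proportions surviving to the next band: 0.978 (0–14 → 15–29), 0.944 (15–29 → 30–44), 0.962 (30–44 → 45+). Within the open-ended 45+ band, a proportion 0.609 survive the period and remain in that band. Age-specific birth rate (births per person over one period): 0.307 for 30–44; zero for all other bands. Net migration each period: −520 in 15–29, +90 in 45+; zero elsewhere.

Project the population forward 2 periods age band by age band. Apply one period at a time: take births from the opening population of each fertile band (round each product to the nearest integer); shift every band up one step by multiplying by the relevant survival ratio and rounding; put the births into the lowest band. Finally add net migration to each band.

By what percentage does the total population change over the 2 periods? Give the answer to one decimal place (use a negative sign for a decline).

-17.8

Period 1.
Births: 24700 × 0.307 = 7583
15–29: 25000 × 0.978 = 24450
30–44: 11000 × 0.944 = 10384
45+: 24700 × 0.962 + 16300 × 0.609 = 23761 + 9927 = 33688
Net migration: 15–29 − 520 → 23930; 45+ + 90 → 33778
End of period: [7583, 23930, 10384, 33778]
Period 2.
Births: 10384 × 0.307 = 3188
15–29: 7583 × 0.978 = 7416
30–44: 23930 × 0.944 = 22590
45+: 10384 × 0.962 + 33778 × 0.609 = 9989 + 20571 = 30560
Net migration: 15–29 − 520 → 6896; 45+ + 90 → 30650
End of period: [3188, 6896, 22590, 30650]
Total: 77000 → 63324; change = -13676; percentage change = -17.8%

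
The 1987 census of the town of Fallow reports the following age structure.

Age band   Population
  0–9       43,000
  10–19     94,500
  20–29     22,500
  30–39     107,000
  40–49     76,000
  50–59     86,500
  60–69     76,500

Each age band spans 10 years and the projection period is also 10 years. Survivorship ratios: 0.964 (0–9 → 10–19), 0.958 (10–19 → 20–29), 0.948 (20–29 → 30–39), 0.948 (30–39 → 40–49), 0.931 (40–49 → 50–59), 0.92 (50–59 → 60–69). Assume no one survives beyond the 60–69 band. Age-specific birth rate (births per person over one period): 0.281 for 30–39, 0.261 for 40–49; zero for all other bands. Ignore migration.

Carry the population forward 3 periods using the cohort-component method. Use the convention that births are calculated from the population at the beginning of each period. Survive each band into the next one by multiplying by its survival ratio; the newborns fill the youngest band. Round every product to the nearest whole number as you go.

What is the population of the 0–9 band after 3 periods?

After projecting period 1:
Births: 107000 * 0.281 = 30067, 76000 * 0.261 = 19836 → 49903
10–19: 43000 * 0.964 = 41452
20–29: 94500 * 0.958 = 90531
30–39: 22500 * 0.948 = 21330
40–49: 107000 * 0.948 = 101436
50–59: 76000 * 0.931 = 70756
60–69: 86500 * 0.92 = 79580
Giving 49903 / 41452 / 90531 / 21330 / 101436 / 70756 / 79580.
After projecting period 2:
Births: 21330 * 0.281 = 5994, 101436 * 0.261 = 26475 → 32469
10–19: 49903 * 0.964 = 48106
20–29: 41452 * 0.958 = 39711
30–39: 90531 * 0.948 = 85823
40–49: 21330 * 0.948 = 20221
50–59: 101436 * 0.931 = 94437
60–69: 70756 * 0.92 = 65096
Giving 32469 / 48106 / 39711 / 85823 / 20221 / 94437 / 65096.
After projecting period 3:
Births: 85823 * 0.281 = 24116, 20221 * 0.261 = 5278 → 29394
10–19: 32469 * 0.964 = 31300
20–29: 48106 * 0.958 = 46086
30–39: 39711 * 0.948 = 37646
40–49: 85823 * 0.948 = 81360
50–59: 20221 * 0.931 = 18826
60–69: 94437 * 0.92 = 86882
Giving 29394 / 31300 / 46086 / 37646 / 81360 / 18826 / 86882.

29394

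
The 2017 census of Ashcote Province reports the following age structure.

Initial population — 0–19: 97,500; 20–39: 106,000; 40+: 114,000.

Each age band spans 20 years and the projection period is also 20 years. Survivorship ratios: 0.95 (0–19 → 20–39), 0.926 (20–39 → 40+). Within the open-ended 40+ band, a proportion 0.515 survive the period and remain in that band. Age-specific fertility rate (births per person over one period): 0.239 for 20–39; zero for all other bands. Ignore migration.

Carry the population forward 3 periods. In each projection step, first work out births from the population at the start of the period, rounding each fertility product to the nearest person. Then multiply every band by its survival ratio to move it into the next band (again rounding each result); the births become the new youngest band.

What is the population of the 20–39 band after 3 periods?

(Bands numbered youngest = 1 to oldest = 3.)
Period 1:
Births: 106000 × 0.239 = 25334
Band 2: 97500 × 0.95 = 92625
Band 3: 106000 × 0.926 + 114000 × 0.515 = 98156 + 58710 = 156866
→ [25334, 92625, 156866]
Period 2:
Births: 92625 × 0.239 = 22137
Band 2: 25334 × 0.95 = 24067
Band 3: 92625 × 0.926 + 156866 × 0.515 = 85771 + 80786 = 166557
→ [22137, 24067, 166557]
Period 3:
Births: 24067 × 0.239 = 5752
Band 2: 22137 × 0.95 = 21030
Band 3: 24067 × 0.926 + 166557 × 0.515 = 22286 + 85777 = 108063
→ [5752, 21030, 108063]

21030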